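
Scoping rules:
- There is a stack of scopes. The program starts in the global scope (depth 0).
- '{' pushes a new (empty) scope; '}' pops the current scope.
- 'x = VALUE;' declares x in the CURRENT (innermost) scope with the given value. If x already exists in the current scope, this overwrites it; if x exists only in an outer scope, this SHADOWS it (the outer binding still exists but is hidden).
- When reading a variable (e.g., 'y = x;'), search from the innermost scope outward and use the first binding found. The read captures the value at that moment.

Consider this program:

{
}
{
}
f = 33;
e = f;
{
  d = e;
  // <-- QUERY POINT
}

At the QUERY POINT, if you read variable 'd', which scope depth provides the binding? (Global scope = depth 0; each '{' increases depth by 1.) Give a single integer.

Answer: 1

Derivation:
Step 1: enter scope (depth=1)
Step 2: exit scope (depth=0)
Step 3: enter scope (depth=1)
Step 4: exit scope (depth=0)
Step 5: declare f=33 at depth 0
Step 6: declare e=(read f)=33 at depth 0
Step 7: enter scope (depth=1)
Step 8: declare d=(read e)=33 at depth 1
Visible at query point: d=33 e=33 f=33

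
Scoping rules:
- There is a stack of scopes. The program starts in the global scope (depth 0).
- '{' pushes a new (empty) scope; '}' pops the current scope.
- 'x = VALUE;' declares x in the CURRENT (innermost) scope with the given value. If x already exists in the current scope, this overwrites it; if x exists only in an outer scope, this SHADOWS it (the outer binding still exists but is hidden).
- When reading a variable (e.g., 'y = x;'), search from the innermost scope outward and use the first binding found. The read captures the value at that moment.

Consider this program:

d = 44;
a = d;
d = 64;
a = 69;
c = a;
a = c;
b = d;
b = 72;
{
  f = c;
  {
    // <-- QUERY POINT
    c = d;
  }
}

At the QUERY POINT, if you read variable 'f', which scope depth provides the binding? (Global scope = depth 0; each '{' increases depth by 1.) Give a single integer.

Step 1: declare d=44 at depth 0
Step 2: declare a=(read d)=44 at depth 0
Step 3: declare d=64 at depth 0
Step 4: declare a=69 at depth 0
Step 5: declare c=(read a)=69 at depth 0
Step 6: declare a=(read c)=69 at depth 0
Step 7: declare b=(read d)=64 at depth 0
Step 8: declare b=72 at depth 0
Step 9: enter scope (depth=1)
Step 10: declare f=(read c)=69 at depth 1
Step 11: enter scope (depth=2)
Visible at query point: a=69 b=72 c=69 d=64 f=69

Answer: 1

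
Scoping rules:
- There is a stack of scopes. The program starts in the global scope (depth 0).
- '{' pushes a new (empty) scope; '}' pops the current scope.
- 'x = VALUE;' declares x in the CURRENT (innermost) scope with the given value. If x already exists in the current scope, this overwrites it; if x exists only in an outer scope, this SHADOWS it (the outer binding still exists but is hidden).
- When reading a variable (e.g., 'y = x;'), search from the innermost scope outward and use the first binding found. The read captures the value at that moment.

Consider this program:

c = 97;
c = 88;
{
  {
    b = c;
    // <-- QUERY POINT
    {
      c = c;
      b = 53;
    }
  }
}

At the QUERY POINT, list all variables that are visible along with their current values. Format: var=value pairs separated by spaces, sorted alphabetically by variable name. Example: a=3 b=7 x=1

Step 1: declare c=97 at depth 0
Step 2: declare c=88 at depth 0
Step 3: enter scope (depth=1)
Step 4: enter scope (depth=2)
Step 5: declare b=(read c)=88 at depth 2
Visible at query point: b=88 c=88

Answer: b=88 c=88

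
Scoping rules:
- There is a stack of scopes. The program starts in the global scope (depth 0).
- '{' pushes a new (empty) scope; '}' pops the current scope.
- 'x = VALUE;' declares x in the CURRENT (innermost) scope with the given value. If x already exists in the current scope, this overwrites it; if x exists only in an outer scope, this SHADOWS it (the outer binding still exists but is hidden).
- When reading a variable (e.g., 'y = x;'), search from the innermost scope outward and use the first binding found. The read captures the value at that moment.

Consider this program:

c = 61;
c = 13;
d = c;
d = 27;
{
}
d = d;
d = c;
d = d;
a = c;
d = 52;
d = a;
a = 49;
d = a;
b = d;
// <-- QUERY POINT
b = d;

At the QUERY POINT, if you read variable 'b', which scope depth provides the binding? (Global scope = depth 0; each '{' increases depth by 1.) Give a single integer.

Step 1: declare c=61 at depth 0
Step 2: declare c=13 at depth 0
Step 3: declare d=(read c)=13 at depth 0
Step 4: declare d=27 at depth 0
Step 5: enter scope (depth=1)
Step 6: exit scope (depth=0)
Step 7: declare d=(read d)=27 at depth 0
Step 8: declare d=(read c)=13 at depth 0
Step 9: declare d=(read d)=13 at depth 0
Step 10: declare a=(read c)=13 at depth 0
Step 11: declare d=52 at depth 0
Step 12: declare d=(read a)=13 at depth 0
Step 13: declare a=49 at depth 0
Step 14: declare d=(read a)=49 at depth 0
Step 15: declare b=(read d)=49 at depth 0
Visible at query point: a=49 b=49 c=13 d=49

Answer: 0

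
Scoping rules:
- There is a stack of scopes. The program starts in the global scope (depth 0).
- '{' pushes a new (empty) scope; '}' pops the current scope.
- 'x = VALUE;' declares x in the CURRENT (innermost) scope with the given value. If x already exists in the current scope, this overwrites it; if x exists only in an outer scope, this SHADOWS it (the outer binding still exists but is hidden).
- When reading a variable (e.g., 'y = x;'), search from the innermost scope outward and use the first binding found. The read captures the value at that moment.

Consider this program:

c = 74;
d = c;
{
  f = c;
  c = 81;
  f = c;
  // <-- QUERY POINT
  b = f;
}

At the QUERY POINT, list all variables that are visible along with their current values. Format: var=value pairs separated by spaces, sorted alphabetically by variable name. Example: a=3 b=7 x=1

Step 1: declare c=74 at depth 0
Step 2: declare d=(read c)=74 at depth 0
Step 3: enter scope (depth=1)
Step 4: declare f=(read c)=74 at depth 1
Step 5: declare c=81 at depth 1
Step 6: declare f=(read c)=81 at depth 1
Visible at query point: c=81 d=74 f=81

Answer: c=81 d=74 f=81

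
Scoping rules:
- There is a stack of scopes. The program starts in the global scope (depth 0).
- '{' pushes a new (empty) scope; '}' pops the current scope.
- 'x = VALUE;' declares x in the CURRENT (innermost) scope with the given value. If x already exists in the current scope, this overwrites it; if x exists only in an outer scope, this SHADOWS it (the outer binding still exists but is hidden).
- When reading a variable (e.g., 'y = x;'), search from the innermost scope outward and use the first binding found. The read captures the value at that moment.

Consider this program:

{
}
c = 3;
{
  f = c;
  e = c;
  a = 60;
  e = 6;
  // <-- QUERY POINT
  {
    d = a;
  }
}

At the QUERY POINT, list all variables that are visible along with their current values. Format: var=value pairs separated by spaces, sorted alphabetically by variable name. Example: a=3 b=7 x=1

Step 1: enter scope (depth=1)
Step 2: exit scope (depth=0)
Step 3: declare c=3 at depth 0
Step 4: enter scope (depth=1)
Step 5: declare f=(read c)=3 at depth 1
Step 6: declare e=(read c)=3 at depth 1
Step 7: declare a=60 at depth 1
Step 8: declare e=6 at depth 1
Visible at query point: a=60 c=3 e=6 f=3

Answer: a=60 c=3 e=6 f=3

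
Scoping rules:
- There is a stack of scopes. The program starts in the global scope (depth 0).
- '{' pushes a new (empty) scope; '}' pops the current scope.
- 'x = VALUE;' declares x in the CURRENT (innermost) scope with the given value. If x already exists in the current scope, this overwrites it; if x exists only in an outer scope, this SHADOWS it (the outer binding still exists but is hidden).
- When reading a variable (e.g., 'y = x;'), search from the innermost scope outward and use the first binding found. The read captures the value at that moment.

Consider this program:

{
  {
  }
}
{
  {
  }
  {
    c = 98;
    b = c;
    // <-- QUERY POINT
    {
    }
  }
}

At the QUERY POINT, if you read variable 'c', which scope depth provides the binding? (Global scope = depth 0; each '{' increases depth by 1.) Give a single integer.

Step 1: enter scope (depth=1)
Step 2: enter scope (depth=2)
Step 3: exit scope (depth=1)
Step 4: exit scope (depth=0)
Step 5: enter scope (depth=1)
Step 6: enter scope (depth=2)
Step 7: exit scope (depth=1)
Step 8: enter scope (depth=2)
Step 9: declare c=98 at depth 2
Step 10: declare b=(read c)=98 at depth 2
Visible at query point: b=98 c=98

Answer: 2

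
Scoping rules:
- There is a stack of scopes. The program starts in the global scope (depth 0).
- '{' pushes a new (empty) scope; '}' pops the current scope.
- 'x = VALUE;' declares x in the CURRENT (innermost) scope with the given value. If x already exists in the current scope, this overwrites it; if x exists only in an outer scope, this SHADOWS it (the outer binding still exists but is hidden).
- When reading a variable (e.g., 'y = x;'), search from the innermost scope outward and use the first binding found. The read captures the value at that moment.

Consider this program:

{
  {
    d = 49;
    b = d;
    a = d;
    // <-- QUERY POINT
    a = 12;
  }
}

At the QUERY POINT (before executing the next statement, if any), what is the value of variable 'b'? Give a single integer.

Answer: 49

Derivation:
Step 1: enter scope (depth=1)
Step 2: enter scope (depth=2)
Step 3: declare d=49 at depth 2
Step 4: declare b=(read d)=49 at depth 2
Step 5: declare a=(read d)=49 at depth 2
Visible at query point: a=49 b=49 d=49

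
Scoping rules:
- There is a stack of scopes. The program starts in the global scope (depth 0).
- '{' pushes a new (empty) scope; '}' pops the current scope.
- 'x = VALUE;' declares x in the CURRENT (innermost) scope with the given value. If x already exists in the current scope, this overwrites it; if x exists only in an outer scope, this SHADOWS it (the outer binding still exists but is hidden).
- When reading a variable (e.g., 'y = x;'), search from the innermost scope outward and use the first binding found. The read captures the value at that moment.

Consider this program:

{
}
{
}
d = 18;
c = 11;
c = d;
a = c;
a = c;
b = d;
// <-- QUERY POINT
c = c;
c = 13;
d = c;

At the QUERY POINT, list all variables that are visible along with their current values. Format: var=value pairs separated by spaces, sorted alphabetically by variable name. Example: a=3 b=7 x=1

Answer: a=18 b=18 c=18 d=18

Derivation:
Step 1: enter scope (depth=1)
Step 2: exit scope (depth=0)
Step 3: enter scope (depth=1)
Step 4: exit scope (depth=0)
Step 5: declare d=18 at depth 0
Step 6: declare c=11 at depth 0
Step 7: declare c=(read d)=18 at depth 0
Step 8: declare a=(read c)=18 at depth 0
Step 9: declare a=(read c)=18 at depth 0
Step 10: declare b=(read d)=18 at depth 0
Visible at query point: a=18 b=18 c=18 d=18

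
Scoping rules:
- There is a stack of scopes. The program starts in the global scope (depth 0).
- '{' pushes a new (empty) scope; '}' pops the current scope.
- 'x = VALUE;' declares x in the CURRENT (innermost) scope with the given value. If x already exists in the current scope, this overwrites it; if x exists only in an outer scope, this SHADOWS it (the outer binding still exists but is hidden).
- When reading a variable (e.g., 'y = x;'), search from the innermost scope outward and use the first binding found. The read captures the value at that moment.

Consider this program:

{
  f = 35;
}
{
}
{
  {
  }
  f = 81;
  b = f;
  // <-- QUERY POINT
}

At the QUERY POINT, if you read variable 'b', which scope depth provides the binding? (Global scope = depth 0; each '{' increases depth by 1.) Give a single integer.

Answer: 1

Derivation:
Step 1: enter scope (depth=1)
Step 2: declare f=35 at depth 1
Step 3: exit scope (depth=0)
Step 4: enter scope (depth=1)
Step 5: exit scope (depth=0)
Step 6: enter scope (depth=1)
Step 7: enter scope (depth=2)
Step 8: exit scope (depth=1)
Step 9: declare f=81 at depth 1
Step 10: declare b=(read f)=81 at depth 1
Visible at query point: b=81 f=81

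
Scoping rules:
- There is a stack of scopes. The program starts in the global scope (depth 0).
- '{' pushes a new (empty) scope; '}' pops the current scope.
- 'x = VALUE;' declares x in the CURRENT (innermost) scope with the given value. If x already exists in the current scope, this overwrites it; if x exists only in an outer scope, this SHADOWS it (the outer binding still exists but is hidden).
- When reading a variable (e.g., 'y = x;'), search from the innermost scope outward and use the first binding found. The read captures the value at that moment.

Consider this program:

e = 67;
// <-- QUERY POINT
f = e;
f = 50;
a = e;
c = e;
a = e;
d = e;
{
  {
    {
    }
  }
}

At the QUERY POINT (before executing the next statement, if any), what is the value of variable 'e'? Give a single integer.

Step 1: declare e=67 at depth 0
Visible at query point: e=67

Answer: 67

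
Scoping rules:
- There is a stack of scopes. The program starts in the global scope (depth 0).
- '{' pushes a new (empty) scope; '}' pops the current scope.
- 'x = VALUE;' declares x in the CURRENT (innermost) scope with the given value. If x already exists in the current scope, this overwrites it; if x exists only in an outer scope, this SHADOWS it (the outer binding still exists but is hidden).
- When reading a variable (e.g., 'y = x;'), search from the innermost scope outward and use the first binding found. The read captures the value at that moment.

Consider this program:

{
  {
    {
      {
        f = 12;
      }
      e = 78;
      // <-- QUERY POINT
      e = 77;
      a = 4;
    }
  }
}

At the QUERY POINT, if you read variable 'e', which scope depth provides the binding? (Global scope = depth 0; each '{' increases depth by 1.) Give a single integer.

Answer: 3

Derivation:
Step 1: enter scope (depth=1)
Step 2: enter scope (depth=2)
Step 3: enter scope (depth=3)
Step 4: enter scope (depth=4)
Step 5: declare f=12 at depth 4
Step 6: exit scope (depth=3)
Step 7: declare e=78 at depth 3
Visible at query point: e=78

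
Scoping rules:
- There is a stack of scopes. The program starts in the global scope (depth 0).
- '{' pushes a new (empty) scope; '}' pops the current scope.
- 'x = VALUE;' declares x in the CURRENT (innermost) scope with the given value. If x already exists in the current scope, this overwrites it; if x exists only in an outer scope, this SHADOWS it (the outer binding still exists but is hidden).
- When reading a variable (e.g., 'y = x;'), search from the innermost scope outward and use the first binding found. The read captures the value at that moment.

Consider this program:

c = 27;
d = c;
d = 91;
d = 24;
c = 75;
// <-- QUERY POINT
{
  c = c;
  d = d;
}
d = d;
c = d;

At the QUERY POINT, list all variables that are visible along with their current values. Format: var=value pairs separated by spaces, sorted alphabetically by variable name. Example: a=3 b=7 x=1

Step 1: declare c=27 at depth 0
Step 2: declare d=(read c)=27 at depth 0
Step 3: declare d=91 at depth 0
Step 4: declare d=24 at depth 0
Step 5: declare c=75 at depth 0
Visible at query point: c=75 d=24

Answer: c=75 d=24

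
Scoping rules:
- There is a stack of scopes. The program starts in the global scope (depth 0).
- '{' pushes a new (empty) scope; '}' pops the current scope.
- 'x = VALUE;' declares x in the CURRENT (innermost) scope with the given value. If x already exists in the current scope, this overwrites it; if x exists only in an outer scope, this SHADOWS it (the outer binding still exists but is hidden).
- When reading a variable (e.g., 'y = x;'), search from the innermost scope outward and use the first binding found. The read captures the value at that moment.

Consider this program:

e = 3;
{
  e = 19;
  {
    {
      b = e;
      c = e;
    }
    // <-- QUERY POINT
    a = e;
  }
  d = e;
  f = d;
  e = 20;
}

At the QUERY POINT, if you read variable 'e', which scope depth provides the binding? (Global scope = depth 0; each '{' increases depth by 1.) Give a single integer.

Answer: 1

Derivation:
Step 1: declare e=3 at depth 0
Step 2: enter scope (depth=1)
Step 3: declare e=19 at depth 1
Step 4: enter scope (depth=2)
Step 5: enter scope (depth=3)
Step 6: declare b=(read e)=19 at depth 3
Step 7: declare c=(read e)=19 at depth 3
Step 8: exit scope (depth=2)
Visible at query point: e=19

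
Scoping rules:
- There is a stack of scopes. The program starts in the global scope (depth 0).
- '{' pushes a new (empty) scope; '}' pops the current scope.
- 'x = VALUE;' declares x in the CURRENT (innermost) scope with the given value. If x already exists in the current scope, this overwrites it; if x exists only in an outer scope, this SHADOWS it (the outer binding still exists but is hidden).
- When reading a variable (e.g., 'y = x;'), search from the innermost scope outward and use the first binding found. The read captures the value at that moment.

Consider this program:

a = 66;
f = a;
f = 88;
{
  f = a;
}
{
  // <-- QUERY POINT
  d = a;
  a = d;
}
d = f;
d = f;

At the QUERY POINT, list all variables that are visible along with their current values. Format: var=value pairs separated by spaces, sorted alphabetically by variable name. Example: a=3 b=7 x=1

Answer: a=66 f=88

Derivation:
Step 1: declare a=66 at depth 0
Step 2: declare f=(read a)=66 at depth 0
Step 3: declare f=88 at depth 0
Step 4: enter scope (depth=1)
Step 5: declare f=(read a)=66 at depth 1
Step 6: exit scope (depth=0)
Step 7: enter scope (depth=1)
Visible at query point: a=66 f=88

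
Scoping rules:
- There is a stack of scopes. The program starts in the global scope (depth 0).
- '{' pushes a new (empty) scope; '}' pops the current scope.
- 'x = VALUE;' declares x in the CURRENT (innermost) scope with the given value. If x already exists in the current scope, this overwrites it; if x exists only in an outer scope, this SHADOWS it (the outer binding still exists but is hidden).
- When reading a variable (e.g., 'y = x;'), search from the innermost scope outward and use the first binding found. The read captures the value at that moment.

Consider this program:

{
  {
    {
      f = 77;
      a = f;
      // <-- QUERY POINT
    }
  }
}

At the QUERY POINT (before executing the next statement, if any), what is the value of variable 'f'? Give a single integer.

Answer: 77

Derivation:
Step 1: enter scope (depth=1)
Step 2: enter scope (depth=2)
Step 3: enter scope (depth=3)
Step 4: declare f=77 at depth 3
Step 5: declare a=(read f)=77 at depth 3
Visible at query point: a=77 f=77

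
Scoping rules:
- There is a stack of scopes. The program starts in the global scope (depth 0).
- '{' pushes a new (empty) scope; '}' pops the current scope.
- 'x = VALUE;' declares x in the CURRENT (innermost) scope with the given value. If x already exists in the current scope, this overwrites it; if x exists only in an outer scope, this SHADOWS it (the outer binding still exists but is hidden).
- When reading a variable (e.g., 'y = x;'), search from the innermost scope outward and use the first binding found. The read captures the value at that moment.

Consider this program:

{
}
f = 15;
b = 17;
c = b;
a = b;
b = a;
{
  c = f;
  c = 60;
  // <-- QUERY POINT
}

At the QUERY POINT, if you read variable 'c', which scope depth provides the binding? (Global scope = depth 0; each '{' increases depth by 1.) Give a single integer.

Answer: 1

Derivation:
Step 1: enter scope (depth=1)
Step 2: exit scope (depth=0)
Step 3: declare f=15 at depth 0
Step 4: declare b=17 at depth 0
Step 5: declare c=(read b)=17 at depth 0
Step 6: declare a=(read b)=17 at depth 0
Step 7: declare b=(read a)=17 at depth 0
Step 8: enter scope (depth=1)
Step 9: declare c=(read f)=15 at depth 1
Step 10: declare c=60 at depth 1
Visible at query point: a=17 b=17 c=60 f=15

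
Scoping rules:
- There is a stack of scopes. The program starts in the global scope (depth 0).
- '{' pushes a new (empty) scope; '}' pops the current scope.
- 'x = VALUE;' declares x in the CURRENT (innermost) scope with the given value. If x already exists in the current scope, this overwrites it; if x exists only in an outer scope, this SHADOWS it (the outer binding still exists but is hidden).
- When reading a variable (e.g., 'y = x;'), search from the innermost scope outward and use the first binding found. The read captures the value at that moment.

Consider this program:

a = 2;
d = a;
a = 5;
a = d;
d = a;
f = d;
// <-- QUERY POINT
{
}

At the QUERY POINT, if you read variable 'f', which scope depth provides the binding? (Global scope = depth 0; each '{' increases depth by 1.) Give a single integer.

Answer: 0

Derivation:
Step 1: declare a=2 at depth 0
Step 2: declare d=(read a)=2 at depth 0
Step 3: declare a=5 at depth 0
Step 4: declare a=(read d)=2 at depth 0
Step 5: declare d=(read a)=2 at depth 0
Step 6: declare f=(read d)=2 at depth 0
Visible at query point: a=2 d=2 f=2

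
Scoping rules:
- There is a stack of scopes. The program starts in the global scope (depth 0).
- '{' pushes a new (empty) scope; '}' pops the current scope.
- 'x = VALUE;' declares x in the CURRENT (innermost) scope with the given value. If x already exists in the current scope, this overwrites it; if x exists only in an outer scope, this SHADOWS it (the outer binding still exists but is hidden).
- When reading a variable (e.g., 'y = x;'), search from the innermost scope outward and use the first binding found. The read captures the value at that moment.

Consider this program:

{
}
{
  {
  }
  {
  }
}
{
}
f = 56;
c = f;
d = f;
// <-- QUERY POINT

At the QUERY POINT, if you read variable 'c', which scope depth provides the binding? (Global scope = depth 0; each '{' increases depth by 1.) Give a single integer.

Step 1: enter scope (depth=1)
Step 2: exit scope (depth=0)
Step 3: enter scope (depth=1)
Step 4: enter scope (depth=2)
Step 5: exit scope (depth=1)
Step 6: enter scope (depth=2)
Step 7: exit scope (depth=1)
Step 8: exit scope (depth=0)
Step 9: enter scope (depth=1)
Step 10: exit scope (depth=0)
Step 11: declare f=56 at depth 0
Step 12: declare c=(read f)=56 at depth 0
Step 13: declare d=(read f)=56 at depth 0
Visible at query point: c=56 d=56 f=56

Answer: 0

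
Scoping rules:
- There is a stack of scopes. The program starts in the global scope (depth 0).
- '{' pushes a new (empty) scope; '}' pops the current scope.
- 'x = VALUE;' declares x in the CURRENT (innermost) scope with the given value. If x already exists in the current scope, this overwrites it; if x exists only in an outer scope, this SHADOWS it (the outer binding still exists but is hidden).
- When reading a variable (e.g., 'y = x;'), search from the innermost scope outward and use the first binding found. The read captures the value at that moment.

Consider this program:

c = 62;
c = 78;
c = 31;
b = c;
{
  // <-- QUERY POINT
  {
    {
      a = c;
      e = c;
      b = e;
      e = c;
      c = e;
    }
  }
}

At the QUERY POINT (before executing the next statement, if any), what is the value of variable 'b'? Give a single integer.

Answer: 31

Derivation:
Step 1: declare c=62 at depth 0
Step 2: declare c=78 at depth 0
Step 3: declare c=31 at depth 0
Step 4: declare b=(read c)=31 at depth 0
Step 5: enter scope (depth=1)
Visible at query point: b=31 c=31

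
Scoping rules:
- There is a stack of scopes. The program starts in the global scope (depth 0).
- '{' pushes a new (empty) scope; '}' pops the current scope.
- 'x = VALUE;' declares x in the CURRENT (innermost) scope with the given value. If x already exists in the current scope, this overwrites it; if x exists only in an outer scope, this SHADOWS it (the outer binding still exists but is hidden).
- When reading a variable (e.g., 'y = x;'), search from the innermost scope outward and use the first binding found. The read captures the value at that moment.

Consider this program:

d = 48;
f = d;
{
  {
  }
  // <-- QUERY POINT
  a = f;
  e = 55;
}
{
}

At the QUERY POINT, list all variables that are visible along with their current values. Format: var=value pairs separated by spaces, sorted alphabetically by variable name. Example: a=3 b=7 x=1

Step 1: declare d=48 at depth 0
Step 2: declare f=(read d)=48 at depth 0
Step 3: enter scope (depth=1)
Step 4: enter scope (depth=2)
Step 5: exit scope (depth=1)
Visible at query point: d=48 f=48

Answer: d=48 f=48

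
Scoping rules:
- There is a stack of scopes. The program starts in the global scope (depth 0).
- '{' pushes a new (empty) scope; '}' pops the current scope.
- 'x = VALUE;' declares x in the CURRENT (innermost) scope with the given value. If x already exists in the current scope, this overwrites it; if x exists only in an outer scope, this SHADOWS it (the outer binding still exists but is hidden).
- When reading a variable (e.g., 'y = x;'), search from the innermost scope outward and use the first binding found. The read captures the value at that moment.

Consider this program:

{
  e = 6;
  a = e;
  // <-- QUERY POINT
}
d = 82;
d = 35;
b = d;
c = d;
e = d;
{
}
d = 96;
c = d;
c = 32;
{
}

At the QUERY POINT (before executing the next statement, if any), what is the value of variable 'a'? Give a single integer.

Step 1: enter scope (depth=1)
Step 2: declare e=6 at depth 1
Step 3: declare a=(read e)=6 at depth 1
Visible at query point: a=6 e=6

Answer: 6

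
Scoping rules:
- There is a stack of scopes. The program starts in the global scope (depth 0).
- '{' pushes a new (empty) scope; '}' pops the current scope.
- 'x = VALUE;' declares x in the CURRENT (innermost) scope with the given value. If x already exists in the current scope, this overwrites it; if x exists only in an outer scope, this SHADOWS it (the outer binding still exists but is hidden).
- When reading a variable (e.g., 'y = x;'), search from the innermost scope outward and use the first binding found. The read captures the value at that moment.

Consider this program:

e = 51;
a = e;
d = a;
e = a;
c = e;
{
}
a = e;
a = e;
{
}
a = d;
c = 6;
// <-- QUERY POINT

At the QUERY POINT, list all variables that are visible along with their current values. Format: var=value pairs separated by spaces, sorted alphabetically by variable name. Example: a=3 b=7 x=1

Step 1: declare e=51 at depth 0
Step 2: declare a=(read e)=51 at depth 0
Step 3: declare d=(read a)=51 at depth 0
Step 4: declare e=(read a)=51 at depth 0
Step 5: declare c=(read e)=51 at depth 0
Step 6: enter scope (depth=1)
Step 7: exit scope (depth=0)
Step 8: declare a=(read e)=51 at depth 0
Step 9: declare a=(read e)=51 at depth 0
Step 10: enter scope (depth=1)
Step 11: exit scope (depth=0)
Step 12: declare a=(read d)=51 at depth 0
Step 13: declare c=6 at depth 0
Visible at query point: a=51 c=6 d=51 e=51

Answer: a=51 c=6 d=51 e=51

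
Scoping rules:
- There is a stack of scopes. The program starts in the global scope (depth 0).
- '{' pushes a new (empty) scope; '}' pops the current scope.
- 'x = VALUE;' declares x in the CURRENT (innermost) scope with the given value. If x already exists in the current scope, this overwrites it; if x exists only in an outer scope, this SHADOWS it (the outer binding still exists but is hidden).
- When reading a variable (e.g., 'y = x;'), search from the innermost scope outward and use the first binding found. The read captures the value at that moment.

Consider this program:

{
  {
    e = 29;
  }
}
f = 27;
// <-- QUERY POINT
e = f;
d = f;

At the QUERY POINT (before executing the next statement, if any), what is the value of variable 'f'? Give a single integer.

Step 1: enter scope (depth=1)
Step 2: enter scope (depth=2)
Step 3: declare e=29 at depth 2
Step 4: exit scope (depth=1)
Step 5: exit scope (depth=0)
Step 6: declare f=27 at depth 0
Visible at query point: f=27

Answer: 27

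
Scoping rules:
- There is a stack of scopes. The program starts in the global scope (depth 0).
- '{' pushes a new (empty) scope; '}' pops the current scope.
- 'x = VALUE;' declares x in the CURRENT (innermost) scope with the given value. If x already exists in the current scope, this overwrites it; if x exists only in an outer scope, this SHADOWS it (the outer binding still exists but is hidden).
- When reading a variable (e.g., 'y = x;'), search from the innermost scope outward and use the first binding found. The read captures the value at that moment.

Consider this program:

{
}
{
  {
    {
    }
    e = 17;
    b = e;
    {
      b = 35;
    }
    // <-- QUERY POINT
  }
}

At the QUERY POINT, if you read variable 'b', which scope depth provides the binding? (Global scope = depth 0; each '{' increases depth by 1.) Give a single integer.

Answer: 2

Derivation:
Step 1: enter scope (depth=1)
Step 2: exit scope (depth=0)
Step 3: enter scope (depth=1)
Step 4: enter scope (depth=2)
Step 5: enter scope (depth=3)
Step 6: exit scope (depth=2)
Step 7: declare e=17 at depth 2
Step 8: declare b=(read e)=17 at depth 2
Step 9: enter scope (depth=3)
Step 10: declare b=35 at depth 3
Step 11: exit scope (depth=2)
Visible at query point: b=17 e=17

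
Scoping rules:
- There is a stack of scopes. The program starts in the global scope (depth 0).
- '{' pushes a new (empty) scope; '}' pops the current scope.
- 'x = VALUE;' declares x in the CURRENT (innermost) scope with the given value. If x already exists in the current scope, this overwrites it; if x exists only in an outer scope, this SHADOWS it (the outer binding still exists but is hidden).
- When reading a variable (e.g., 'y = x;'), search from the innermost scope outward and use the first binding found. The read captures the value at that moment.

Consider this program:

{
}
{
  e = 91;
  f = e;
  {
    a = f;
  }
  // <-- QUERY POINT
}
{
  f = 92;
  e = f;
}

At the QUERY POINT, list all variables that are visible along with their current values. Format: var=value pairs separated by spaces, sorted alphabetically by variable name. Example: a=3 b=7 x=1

Step 1: enter scope (depth=1)
Step 2: exit scope (depth=0)
Step 3: enter scope (depth=1)
Step 4: declare e=91 at depth 1
Step 5: declare f=(read e)=91 at depth 1
Step 6: enter scope (depth=2)
Step 7: declare a=(read f)=91 at depth 2
Step 8: exit scope (depth=1)
Visible at query point: e=91 f=91

Answer: e=91 f=91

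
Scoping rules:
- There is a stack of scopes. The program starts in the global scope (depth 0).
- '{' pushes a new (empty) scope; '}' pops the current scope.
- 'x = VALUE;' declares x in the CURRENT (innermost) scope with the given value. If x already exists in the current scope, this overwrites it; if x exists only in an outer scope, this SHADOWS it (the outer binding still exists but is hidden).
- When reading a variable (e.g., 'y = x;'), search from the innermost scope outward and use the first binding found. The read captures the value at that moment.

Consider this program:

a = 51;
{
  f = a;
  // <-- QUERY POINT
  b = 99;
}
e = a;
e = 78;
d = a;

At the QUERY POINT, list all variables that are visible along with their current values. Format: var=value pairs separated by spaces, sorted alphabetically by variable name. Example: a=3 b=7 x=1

Step 1: declare a=51 at depth 0
Step 2: enter scope (depth=1)
Step 3: declare f=(read a)=51 at depth 1
Visible at query point: a=51 f=51

Answer: a=51 f=51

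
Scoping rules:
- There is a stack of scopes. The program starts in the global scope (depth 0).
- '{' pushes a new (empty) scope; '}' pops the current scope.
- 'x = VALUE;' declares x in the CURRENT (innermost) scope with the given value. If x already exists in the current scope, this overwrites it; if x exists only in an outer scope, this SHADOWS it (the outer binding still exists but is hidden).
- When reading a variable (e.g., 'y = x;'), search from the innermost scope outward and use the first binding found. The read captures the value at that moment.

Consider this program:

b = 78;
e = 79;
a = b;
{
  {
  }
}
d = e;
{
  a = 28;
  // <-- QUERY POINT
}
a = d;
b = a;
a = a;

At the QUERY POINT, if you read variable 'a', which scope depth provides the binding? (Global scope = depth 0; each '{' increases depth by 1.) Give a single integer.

Step 1: declare b=78 at depth 0
Step 2: declare e=79 at depth 0
Step 3: declare a=(read b)=78 at depth 0
Step 4: enter scope (depth=1)
Step 5: enter scope (depth=2)
Step 6: exit scope (depth=1)
Step 7: exit scope (depth=0)
Step 8: declare d=(read e)=79 at depth 0
Step 9: enter scope (depth=1)
Step 10: declare a=28 at depth 1
Visible at query point: a=28 b=78 d=79 e=79

Answer: 1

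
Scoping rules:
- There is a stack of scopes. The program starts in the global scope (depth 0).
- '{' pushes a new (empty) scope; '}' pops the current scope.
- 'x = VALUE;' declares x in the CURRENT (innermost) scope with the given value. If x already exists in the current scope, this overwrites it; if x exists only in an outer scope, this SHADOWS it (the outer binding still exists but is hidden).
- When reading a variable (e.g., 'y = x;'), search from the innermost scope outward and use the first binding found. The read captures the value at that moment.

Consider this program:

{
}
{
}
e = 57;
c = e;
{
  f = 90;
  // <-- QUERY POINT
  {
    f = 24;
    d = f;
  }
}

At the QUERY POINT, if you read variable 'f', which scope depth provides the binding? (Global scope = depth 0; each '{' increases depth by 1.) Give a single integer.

Step 1: enter scope (depth=1)
Step 2: exit scope (depth=0)
Step 3: enter scope (depth=1)
Step 4: exit scope (depth=0)
Step 5: declare e=57 at depth 0
Step 6: declare c=(read e)=57 at depth 0
Step 7: enter scope (depth=1)
Step 8: declare f=90 at depth 1
Visible at query point: c=57 e=57 f=90

Answer: 1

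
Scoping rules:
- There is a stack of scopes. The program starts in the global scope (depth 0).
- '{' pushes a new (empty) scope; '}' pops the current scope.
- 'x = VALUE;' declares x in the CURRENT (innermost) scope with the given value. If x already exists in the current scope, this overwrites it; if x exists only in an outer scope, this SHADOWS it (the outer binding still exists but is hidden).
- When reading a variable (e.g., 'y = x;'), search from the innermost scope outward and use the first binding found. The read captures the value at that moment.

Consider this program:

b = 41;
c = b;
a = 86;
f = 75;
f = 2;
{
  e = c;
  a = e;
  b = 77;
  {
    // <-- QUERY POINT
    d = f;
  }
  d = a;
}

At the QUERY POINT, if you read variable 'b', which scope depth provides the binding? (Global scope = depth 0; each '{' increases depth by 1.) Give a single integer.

Step 1: declare b=41 at depth 0
Step 2: declare c=(read b)=41 at depth 0
Step 3: declare a=86 at depth 0
Step 4: declare f=75 at depth 0
Step 5: declare f=2 at depth 0
Step 6: enter scope (depth=1)
Step 7: declare e=(read c)=41 at depth 1
Step 8: declare a=(read e)=41 at depth 1
Step 9: declare b=77 at depth 1
Step 10: enter scope (depth=2)
Visible at query point: a=41 b=77 c=41 e=41 f=2

Answer: 1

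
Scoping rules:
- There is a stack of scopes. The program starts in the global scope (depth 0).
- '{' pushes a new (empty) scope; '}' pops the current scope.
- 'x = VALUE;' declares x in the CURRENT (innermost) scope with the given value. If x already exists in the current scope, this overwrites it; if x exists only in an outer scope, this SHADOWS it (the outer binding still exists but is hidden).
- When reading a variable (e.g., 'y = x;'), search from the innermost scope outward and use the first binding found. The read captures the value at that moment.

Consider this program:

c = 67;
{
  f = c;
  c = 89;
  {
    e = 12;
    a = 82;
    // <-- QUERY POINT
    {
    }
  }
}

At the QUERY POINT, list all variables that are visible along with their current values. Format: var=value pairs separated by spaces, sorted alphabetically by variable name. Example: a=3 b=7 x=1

Step 1: declare c=67 at depth 0
Step 2: enter scope (depth=1)
Step 3: declare f=(read c)=67 at depth 1
Step 4: declare c=89 at depth 1
Step 5: enter scope (depth=2)
Step 6: declare e=12 at depth 2
Step 7: declare a=82 at depth 2
Visible at query point: a=82 c=89 e=12 f=67

Answer: a=82 c=89 e=12 f=67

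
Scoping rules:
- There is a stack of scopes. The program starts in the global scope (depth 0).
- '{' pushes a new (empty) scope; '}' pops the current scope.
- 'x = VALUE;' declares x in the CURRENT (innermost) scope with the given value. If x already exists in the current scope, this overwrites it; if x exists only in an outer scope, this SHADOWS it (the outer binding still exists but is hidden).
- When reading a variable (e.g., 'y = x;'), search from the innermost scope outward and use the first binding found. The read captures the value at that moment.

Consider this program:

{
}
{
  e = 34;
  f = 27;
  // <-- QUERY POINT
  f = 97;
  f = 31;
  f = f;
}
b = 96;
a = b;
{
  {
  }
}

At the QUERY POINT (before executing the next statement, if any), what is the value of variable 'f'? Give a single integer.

Answer: 27

Derivation:
Step 1: enter scope (depth=1)
Step 2: exit scope (depth=0)
Step 3: enter scope (depth=1)
Step 4: declare e=34 at depth 1
Step 5: declare f=27 at depth 1
Visible at query point: e=34 f=27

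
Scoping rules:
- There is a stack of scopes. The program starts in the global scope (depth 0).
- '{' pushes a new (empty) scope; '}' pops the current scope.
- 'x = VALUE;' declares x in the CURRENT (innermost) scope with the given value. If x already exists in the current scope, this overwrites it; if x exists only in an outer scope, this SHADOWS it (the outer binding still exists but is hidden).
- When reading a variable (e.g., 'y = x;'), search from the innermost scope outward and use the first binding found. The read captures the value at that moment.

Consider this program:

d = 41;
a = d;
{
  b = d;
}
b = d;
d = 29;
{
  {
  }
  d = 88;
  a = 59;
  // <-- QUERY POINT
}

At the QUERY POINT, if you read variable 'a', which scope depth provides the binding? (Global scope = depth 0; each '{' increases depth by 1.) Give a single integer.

Answer: 1

Derivation:
Step 1: declare d=41 at depth 0
Step 2: declare a=(read d)=41 at depth 0
Step 3: enter scope (depth=1)
Step 4: declare b=(read d)=41 at depth 1
Step 5: exit scope (depth=0)
Step 6: declare b=(read d)=41 at depth 0
Step 7: declare d=29 at depth 0
Step 8: enter scope (depth=1)
Step 9: enter scope (depth=2)
Step 10: exit scope (depth=1)
Step 11: declare d=88 at depth 1
Step 12: declare a=59 at depth 1
Visible at query point: a=59 b=41 d=88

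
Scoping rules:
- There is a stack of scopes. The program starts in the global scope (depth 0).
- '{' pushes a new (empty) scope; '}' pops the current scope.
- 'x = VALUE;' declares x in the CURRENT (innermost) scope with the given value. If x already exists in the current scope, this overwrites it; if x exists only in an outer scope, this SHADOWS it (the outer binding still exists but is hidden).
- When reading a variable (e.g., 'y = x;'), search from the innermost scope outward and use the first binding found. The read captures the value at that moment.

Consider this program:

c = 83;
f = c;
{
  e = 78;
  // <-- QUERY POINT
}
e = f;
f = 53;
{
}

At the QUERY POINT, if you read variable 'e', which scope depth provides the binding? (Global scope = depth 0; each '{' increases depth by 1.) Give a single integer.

Step 1: declare c=83 at depth 0
Step 2: declare f=(read c)=83 at depth 0
Step 3: enter scope (depth=1)
Step 4: declare e=78 at depth 1
Visible at query point: c=83 e=78 f=83

Answer: 1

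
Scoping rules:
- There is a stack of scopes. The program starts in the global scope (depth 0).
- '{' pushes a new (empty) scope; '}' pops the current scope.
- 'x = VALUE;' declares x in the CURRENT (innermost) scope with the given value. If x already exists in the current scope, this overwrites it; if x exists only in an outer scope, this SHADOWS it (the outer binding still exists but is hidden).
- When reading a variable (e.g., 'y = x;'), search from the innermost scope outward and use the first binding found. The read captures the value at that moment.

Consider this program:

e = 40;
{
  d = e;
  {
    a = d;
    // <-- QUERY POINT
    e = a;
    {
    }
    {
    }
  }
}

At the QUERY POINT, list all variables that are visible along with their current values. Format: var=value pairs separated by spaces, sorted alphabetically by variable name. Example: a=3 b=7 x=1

Step 1: declare e=40 at depth 0
Step 2: enter scope (depth=1)
Step 3: declare d=(read e)=40 at depth 1
Step 4: enter scope (depth=2)
Step 5: declare a=(read d)=40 at depth 2
Visible at query point: a=40 d=40 e=40

Answer: a=40 d=40 e=40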